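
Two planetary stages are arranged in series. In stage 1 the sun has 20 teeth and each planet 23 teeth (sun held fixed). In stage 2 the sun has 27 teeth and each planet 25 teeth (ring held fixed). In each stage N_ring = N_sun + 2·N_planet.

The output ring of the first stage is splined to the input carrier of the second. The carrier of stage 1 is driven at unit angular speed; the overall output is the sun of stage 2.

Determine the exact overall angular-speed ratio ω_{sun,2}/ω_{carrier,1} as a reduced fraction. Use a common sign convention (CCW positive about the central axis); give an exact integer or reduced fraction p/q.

Stage 1: N_ring = 20 + 2·23 = 66
Stage 1: 20(ω_s−ω_c) = −66(ω_r−ω_c),  ω_s=0, ω_c=1
Stage 1: ω_r = 1 − (20/66)(0−1) = 43/33
  ⇒ ω_r¹/ω_c¹ = 43/33
Stage 2: N_ring = 27 + 2·25 = 77
Stage 2: 27(ω_s−ω_c) = −77(ω_r−ω_c),  ω_r=0, ω_c=1
Stage 2: ω_s = 1 − (77/27)(0−1) = 104/27
  ⇒ ω_s²/ω_c² = 104/27
Coupling ω_c² = ω_r¹ ⇒ overall = 43/33 × 104/27 = 4472/891

4472/891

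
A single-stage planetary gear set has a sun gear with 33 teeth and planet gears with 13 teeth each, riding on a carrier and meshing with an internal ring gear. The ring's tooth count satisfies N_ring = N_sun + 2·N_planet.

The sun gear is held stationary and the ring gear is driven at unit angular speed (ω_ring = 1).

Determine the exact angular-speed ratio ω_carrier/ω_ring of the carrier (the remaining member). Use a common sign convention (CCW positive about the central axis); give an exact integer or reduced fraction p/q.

N_ring = 33 + 2·13 = 59
33(ω_s−ω_c) = −59(ω_r−ω_c),  ω_s=0, ω_r=1
33(0−ω_c) = −59(1−ω_c)  ⇒  92ω_c = 59  ⇒  ω_c = 59/92
ω_c/ω_r = 59/92

59/92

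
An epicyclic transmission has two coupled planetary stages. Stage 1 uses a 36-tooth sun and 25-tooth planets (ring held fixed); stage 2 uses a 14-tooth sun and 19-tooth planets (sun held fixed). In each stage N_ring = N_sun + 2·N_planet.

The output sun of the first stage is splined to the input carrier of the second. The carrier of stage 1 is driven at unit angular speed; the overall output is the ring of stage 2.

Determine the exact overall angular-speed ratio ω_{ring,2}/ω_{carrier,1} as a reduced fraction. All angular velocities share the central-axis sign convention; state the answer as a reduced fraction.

Stage 1: N_ring = 36 + 2·25 = 86
Stage 1: 36(ω_s−ω_c) = −86(ω_r−ω_c),  ω_r=0, ω_c=1
Stage 1: ω_s = 1 − (86/36)(0−1) = 61/18
  ⇒ ω_s¹/ω_c¹ = 61/18
Stage 2: N_ring = 14 + 2·19 = 52
Stage 2: 14(ω_s−ω_c) = −52(ω_r−ω_c),  ω_s=0, ω_c=1
Stage 2: ω_r = 1 − (14/52)(0−1) = 33/26
  ⇒ ω_r²/ω_c² = 33/26
Coupling ω_c² = ω_s¹ ⇒ overall = 61/18 × 33/26 = 671/156

671/156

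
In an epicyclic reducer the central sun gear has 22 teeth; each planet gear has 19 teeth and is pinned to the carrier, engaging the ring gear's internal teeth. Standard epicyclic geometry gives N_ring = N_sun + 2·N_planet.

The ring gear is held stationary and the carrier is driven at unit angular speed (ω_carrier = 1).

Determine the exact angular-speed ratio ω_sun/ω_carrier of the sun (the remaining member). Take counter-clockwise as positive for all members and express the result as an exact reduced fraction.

N_ring = 22 + 2·19 = 60
22(ω_s−ω_c) = −60(ω_r−ω_c),  ω_r=0, ω_c=1
ω_s = 1 − (60/22)(0−1) = 41/11
ω_s/ω_c = 41/11

41/11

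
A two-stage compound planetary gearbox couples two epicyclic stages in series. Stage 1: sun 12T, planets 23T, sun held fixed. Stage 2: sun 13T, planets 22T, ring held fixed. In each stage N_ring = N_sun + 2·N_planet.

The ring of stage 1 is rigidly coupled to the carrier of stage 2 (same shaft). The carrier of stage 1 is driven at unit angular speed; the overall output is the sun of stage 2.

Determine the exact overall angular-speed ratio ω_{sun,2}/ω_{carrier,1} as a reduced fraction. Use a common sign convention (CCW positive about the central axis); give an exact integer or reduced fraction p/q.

2450/377

Stage 1: N_ring = 12 + 2·23 = 58
Stage 1: 12(ω_s−ω_c) = −58(ω_r−ω_c),  ω_s=0, ω_c=1
Stage 1: ω_r = 1 − (12/58)(0−1) = 35/29
  ⇒ ω_r¹/ω_c¹ = 35/29
Stage 2: N_ring = 13 + 2·22 = 57
Stage 2: 13(ω_s−ω_c) = −57(ω_r−ω_c),  ω_r=0, ω_c=1
Stage 2: ω_s = 1 − (57/13)(0−1) = 70/13
  ⇒ ω_s²/ω_c² = 70/13
Coupling ω_c² = ω_r¹ ⇒ overall = 35/29 × 70/13 = 2450/377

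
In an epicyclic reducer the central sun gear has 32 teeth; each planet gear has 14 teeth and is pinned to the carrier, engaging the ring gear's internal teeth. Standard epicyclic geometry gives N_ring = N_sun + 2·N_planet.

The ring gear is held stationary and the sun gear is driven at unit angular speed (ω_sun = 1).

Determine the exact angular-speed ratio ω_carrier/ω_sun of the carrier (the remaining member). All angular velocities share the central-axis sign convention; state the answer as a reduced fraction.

N_ring = 32 + 2·14 = 60
32(ω_s−ω_c) = −60(ω_r−ω_c),  ω_r=0, ω_s=1
32(1−ω_c) = −60(0−ω_c)  ⇒  92ω_c = 32  ⇒  ω_c = 8/23
ω_c/ω_s = 8/23

8/23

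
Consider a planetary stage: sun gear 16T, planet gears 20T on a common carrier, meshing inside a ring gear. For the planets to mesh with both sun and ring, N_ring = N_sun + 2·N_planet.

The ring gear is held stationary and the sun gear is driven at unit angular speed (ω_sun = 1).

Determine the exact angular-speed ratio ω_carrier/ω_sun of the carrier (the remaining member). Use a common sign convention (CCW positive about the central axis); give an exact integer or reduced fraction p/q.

N_ring = 16 + 2·20 = 56
16(ω_s−ω_c) = −56(ω_r−ω_c),  ω_r=0, ω_s=1
16(1−ω_c) = −56(0−ω_c)  ⇒  72ω_c = 16  ⇒  ω_c = 2/9
ω_c/ω_s = 2/9

2/9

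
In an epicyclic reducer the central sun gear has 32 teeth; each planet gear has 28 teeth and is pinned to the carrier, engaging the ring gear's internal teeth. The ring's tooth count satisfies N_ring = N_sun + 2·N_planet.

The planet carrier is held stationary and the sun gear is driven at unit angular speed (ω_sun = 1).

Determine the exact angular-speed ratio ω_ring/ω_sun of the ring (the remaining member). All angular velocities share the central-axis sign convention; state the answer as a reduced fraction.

-4/11

N_ring = 32 + 2·28 = 88
32(ω_s−ω_c) = −88(ω_r−ω_c),  ω_c=0, ω_s=1
ω_r = 0 − (32/88)(1−0) = -4/11
ω_r/ω_s = -4/11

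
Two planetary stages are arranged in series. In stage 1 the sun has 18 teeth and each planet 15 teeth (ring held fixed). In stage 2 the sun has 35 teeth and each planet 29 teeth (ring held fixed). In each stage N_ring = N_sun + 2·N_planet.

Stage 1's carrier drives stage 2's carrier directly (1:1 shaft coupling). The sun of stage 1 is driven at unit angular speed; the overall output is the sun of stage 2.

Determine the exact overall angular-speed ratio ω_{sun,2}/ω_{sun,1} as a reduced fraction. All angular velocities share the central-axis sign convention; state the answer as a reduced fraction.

Stage 1: N_ring = 18 + 2·15 = 48
Stage 1: 18(ω_s−ω_c) = −48(ω_r−ω_c),  ω_r=0, ω_s=1
Stage 1: 18(1−ω_c) = −48(0−ω_c)  ⇒  66ω_c = 18  ⇒  ω_c = 3/11
  ⇒ ω_c¹/ω_s¹ = 3/11
Stage 2: N_ring = 35 + 2·29 = 93
Stage 2: 35(ω_s−ω_c) = −93(ω_r−ω_c),  ω_r=0, ω_c=1
Stage 2: ω_s = 1 − (93/35)(0−1) = 128/35
  ⇒ ω_s²/ω_c² = 128/35
Coupling ω_c² = ω_c¹ ⇒ overall = 3/11 × 128/35 = 384/385

384/385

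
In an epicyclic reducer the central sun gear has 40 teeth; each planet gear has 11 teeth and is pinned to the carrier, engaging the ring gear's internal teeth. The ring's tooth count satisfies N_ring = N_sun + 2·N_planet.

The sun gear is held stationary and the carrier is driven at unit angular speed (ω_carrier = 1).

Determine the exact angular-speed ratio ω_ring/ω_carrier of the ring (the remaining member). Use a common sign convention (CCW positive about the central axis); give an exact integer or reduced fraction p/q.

51/31

N_ring = 40 + 2·11 = 62
40(ω_s−ω_c) = −62(ω_r−ω_c),  ω_s=0, ω_c=1
ω_r = 1 − (40/62)(0−1) = 51/31
ω_r/ω_c = 51/31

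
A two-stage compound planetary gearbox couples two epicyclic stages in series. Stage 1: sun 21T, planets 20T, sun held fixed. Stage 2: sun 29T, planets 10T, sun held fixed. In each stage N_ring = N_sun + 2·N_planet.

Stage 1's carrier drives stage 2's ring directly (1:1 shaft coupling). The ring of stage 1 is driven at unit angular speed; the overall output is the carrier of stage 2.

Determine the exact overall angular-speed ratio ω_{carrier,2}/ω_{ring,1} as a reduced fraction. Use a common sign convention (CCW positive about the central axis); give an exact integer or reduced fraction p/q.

Stage 1: N_ring = 21 + 2·20 = 61
Stage 1: 21(ω_s−ω_c) = −61(ω_r−ω_c),  ω_s=0, ω_r=1
Stage 1: 21(0−ω_c) = −61(1−ω_c)  ⇒  82ω_c = 61  ⇒  ω_c = 61/82
  ⇒ ω_c¹/ω_r¹ = 61/82
Stage 2: N_ring = 29 + 2·10 = 49
Stage 2: 29(ω_s−ω_c) = −49(ω_r−ω_c),  ω_s=0, ω_r=1
Stage 2: 29(0−ω_c) = −49(1−ω_c)  ⇒  78ω_c = 49  ⇒  ω_c = 49/78
  ⇒ ω_c²/ω_r² = 49/78
Coupling ω_r² = ω_c¹ ⇒ overall = 61/82 × 49/78 = 2989/6396

2989/6396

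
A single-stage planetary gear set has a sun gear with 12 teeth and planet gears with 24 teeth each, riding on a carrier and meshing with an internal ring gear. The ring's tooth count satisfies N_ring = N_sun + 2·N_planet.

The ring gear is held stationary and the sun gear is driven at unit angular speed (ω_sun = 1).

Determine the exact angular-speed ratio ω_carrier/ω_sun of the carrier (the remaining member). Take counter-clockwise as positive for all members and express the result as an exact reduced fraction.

N_ring = 12 + 2·24 = 60
12(ω_s−ω_c) = −60(ω_r−ω_c),  ω_r=0, ω_s=1
12(1−ω_c) = −60(0−ω_c)  ⇒  72ω_c = 12  ⇒  ω_c = 1/6
ω_c/ω_s = 1/6

1/6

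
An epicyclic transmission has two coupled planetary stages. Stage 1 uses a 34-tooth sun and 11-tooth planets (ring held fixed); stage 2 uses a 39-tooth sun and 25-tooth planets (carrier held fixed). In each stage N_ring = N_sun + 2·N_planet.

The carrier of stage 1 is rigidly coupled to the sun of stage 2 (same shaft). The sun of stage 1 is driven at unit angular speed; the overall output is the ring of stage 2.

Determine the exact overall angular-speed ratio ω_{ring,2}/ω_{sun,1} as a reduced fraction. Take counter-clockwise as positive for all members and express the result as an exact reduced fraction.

Stage 1: N_ring = 34 + 2·11 = 56
Stage 1: 34(ω_s−ω_c) = −56(ω_r−ω_c),  ω_r=0, ω_s=1
Stage 1: 34(1−ω_c) = −56(0−ω_c)  ⇒  90ω_c = 34  ⇒  ω_c = 17/45
  ⇒ ω_c¹/ω_s¹ = 17/45
Stage 2: N_ring = 39 + 2·25 = 89
Stage 2: 39(ω_s−ω_c) = −89(ω_r−ω_c),  ω_c=0, ω_s=1
Stage 2: ω_r = 0 − (39/89)(1−0) = -39/89
  ⇒ ω_r²/ω_s² = -39/89
Coupling ω_s² = ω_c¹ ⇒ overall = 17/45 × -39/89 = -221/1335

-221/1335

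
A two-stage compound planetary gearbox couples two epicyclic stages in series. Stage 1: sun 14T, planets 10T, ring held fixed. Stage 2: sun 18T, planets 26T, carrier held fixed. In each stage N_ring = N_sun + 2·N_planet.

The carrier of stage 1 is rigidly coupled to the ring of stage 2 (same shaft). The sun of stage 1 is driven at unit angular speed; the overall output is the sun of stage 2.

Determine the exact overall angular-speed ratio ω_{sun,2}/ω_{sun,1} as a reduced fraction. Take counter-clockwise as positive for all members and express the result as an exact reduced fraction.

Stage 1: N_ring = 14 + 2·10 = 34
Stage 1: 14(ω_s−ω_c) = −34(ω_r−ω_c),  ω_r=0, ω_s=1
Stage 1: 14(1−ω_c) = −34(0−ω_c)  ⇒  48ω_c = 14  ⇒  ω_c = 7/24
  ⇒ ω_c¹/ω_s¹ = 7/24
Stage 2: N_ring = 18 + 2·26 = 70
Stage 2: 18(ω_s−ω_c) = −70(ω_r−ω_c),  ω_c=0, ω_r=1
Stage 2: ω_s = 0 − (70/18)(1−0) = -35/9
  ⇒ ω_s²/ω_r² = -35/9
Coupling ω_r² = ω_c¹ ⇒ overall = 7/24 × -35/9 = -245/216

-245/216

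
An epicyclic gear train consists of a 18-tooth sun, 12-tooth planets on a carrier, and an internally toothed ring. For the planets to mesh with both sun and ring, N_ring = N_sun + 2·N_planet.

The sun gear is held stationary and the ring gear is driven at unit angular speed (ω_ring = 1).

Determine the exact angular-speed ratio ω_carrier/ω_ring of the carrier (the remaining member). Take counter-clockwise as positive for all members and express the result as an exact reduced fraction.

N_ring = 18 + 2·12 = 42
18(ω_s−ω_c) = −42(ω_r−ω_c),  ω_s=0, ω_r=1
18(0−ω_c) = −42(1−ω_c)  ⇒  60ω_c = 42  ⇒  ω_c = 7/10
ω_c/ω_r = 7/10

7/10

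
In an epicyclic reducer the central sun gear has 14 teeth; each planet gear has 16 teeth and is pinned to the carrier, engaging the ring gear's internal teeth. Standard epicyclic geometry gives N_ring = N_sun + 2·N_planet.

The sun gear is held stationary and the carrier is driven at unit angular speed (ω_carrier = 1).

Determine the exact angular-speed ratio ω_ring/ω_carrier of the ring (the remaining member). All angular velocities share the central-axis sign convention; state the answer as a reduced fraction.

N_ring = 14 + 2·16 = 46
14(ω_s−ω_c) = −46(ω_r−ω_c),  ω_s=0, ω_c=1
ω_r = 1 − (14/46)(0−1) = 30/23
ω_r/ω_c = 30/23

30/23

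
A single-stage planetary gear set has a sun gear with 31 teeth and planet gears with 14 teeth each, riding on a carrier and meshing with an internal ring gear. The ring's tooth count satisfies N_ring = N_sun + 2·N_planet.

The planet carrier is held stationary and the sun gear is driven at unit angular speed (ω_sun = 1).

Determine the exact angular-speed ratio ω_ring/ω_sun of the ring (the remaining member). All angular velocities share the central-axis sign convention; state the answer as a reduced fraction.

-31/59

N_ring = 31 + 2·14 = 59
31(ω_s−ω_c) = −59(ω_r−ω_c),  ω_c=0, ω_s=1
ω_r = 0 − (31/59)(1−0) = -31/59
ω_r/ω_s = -31/59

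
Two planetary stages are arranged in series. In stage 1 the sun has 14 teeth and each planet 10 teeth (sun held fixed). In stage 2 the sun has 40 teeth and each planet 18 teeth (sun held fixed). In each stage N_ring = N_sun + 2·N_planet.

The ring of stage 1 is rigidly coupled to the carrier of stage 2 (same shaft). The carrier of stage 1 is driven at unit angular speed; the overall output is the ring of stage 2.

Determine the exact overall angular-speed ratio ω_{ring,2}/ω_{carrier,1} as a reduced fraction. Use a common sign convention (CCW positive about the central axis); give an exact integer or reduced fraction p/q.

696/323

Stage 1: N_ring = 14 + 2·10 = 34
Stage 1: 14(ω_s−ω_c) = −34(ω_r−ω_c),  ω_s=0, ω_c=1
Stage 1: ω_r = 1 − (14/34)(0−1) = 24/17
  ⇒ ω_r¹/ω_c¹ = 24/17
Stage 2: N_ring = 40 + 2·18 = 76
Stage 2: 40(ω_s−ω_c) = −76(ω_r−ω_c),  ω_s=0, ω_c=1
Stage 2: ω_r = 1 − (40/76)(0−1) = 29/19
  ⇒ ω_r²/ω_c² = 29/19
Coupling ω_c² = ω_r¹ ⇒ overall = 24/17 × 29/19 = 696/323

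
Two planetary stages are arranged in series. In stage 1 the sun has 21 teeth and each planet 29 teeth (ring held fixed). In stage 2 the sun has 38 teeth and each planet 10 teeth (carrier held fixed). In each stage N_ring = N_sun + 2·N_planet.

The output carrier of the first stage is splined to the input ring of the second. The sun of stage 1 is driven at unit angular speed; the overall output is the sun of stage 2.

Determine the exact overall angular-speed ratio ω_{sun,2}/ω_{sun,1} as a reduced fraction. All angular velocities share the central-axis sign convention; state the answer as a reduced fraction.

-609/1900

Stage 1: N_ring = 21 + 2·29 = 79
Stage 1: 21(ω_s−ω_c) = −79(ω_r−ω_c),  ω_r=0, ω_s=1
Stage 1: 21(1−ω_c) = −79(0−ω_c)  ⇒  100ω_c = 21  ⇒  ω_c = 21/100
  ⇒ ω_c¹/ω_s¹ = 21/100
Stage 2: N_ring = 38 + 2·10 = 58
Stage 2: 38(ω_s−ω_c) = −58(ω_r−ω_c),  ω_c=0, ω_r=1
Stage 2: ω_s = 0 − (58/38)(1−0) = -29/19
  ⇒ ω_s²/ω_r² = -29/19
Coupling ω_r² = ω_c¹ ⇒ overall = 21/100 × -29/19 = -609/1900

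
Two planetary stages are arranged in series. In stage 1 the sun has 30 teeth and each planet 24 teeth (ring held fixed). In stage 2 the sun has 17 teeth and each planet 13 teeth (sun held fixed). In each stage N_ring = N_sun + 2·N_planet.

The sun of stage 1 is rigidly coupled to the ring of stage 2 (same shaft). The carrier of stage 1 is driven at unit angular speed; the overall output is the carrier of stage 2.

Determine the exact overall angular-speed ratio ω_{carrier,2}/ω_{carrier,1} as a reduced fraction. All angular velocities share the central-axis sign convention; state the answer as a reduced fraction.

Stage 1: N_ring = 30 + 2·24 = 78
Stage 1: 30(ω_s−ω_c) = −78(ω_r−ω_c),  ω_r=0, ω_c=1
Stage 1: ω_s = 1 − (78/30)(0−1) = 18/5
  ⇒ ω_s¹/ω_c¹ = 18/5
Stage 2: N_ring = 17 + 2·13 = 43
Stage 2: 17(ω_s−ω_c) = −43(ω_r−ω_c),  ω_s=0, ω_r=1
Stage 2: 17(0−ω_c) = −43(1−ω_c)  ⇒  60ω_c = 43  ⇒  ω_c = 43/60
  ⇒ ω_c²/ω_r² = 43/60
Coupling ω_r² = ω_s¹ ⇒ overall = 18/5 × 43/60 = 129/50

129/50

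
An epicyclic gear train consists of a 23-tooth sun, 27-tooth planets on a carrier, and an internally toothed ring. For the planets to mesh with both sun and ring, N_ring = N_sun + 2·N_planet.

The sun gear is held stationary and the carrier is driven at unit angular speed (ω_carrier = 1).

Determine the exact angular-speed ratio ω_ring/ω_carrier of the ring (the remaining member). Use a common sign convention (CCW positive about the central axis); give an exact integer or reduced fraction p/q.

N_ring = 23 + 2·27 = 77
23(ω_s−ω_c) = −77(ω_r−ω_c),  ω_s=0, ω_c=1
ω_r = 1 − (23/77)(0−1) = 100/77
ω_r/ω_c = 100/77

100/77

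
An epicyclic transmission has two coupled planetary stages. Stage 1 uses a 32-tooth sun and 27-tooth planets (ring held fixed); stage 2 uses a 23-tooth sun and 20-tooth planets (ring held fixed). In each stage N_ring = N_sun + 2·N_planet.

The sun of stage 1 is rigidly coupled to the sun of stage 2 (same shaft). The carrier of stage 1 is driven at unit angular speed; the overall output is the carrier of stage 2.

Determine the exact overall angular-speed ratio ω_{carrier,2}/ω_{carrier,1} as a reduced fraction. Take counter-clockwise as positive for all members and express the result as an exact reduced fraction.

1357/1376

Stage 1: N_ring = 32 + 2·27 = 86
Stage 1: 32(ω_s−ω_c) = −86(ω_r−ω_c),  ω_r=0, ω_c=1
Stage 1: ω_s = 1 − (86/32)(0−1) = 59/16
  ⇒ ω_s¹/ω_c¹ = 59/16
Stage 2: N_ring = 23 + 2·20 = 63
Stage 2: 23(ω_s−ω_c) = −63(ω_r−ω_c),  ω_r=0, ω_s=1
Stage 2: 23(1−ω_c) = −63(0−ω_c)  ⇒  86ω_c = 23  ⇒  ω_c = 23/86
  ⇒ ω_c²/ω_s² = 23/86
Coupling ω_s² = ω_s¹ ⇒ overall = 59/16 × 23/86 = 1357/1376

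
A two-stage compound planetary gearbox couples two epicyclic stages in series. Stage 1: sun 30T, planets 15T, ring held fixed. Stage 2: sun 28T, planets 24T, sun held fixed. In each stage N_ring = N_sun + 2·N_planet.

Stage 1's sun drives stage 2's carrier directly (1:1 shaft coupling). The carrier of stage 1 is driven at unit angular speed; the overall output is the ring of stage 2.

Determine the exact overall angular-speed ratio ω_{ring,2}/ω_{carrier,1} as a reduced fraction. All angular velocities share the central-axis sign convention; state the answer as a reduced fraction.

Stage 1: N_ring = 30 + 2·15 = 60
Stage 1: 30(ω_s−ω_c) = −60(ω_r−ω_c),  ω_r=0, ω_c=1
Stage 1: ω_s = 1 − (60/30)(0−1) = 3
  ⇒ ω_s¹/ω_c¹ = 3
Stage 2: N_ring = 28 + 2·24 = 76
Stage 2: 28(ω_s−ω_c) = −76(ω_r−ω_c),  ω_s=0, ω_c=1
Stage 2: ω_r = 1 − (28/76)(0−1) = 26/19
  ⇒ ω_r²/ω_c² = 26/19
Coupling ω_c² = ω_s¹ ⇒ overall = 3 × 26/19 = 78/19

78/19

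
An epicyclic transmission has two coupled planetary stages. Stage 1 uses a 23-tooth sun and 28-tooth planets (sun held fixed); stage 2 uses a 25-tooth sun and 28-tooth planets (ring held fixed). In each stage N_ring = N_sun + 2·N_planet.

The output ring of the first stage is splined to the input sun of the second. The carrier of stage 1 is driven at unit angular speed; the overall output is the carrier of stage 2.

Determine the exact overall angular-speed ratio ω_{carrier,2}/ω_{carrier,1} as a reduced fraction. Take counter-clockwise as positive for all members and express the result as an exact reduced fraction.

Stage 1: N_ring = 23 + 2·28 = 79
Stage 1: 23(ω_s−ω_c) = −79(ω_r−ω_c),  ω_s=0, ω_c=1
Stage 1: ω_r = 1 − (23/79)(0−1) = 102/79
  ⇒ ω_r¹/ω_c¹ = 102/79
Stage 2: N_ring = 25 + 2·28 = 81
Stage 2: 25(ω_s−ω_c) = −81(ω_r−ω_c),  ω_r=0, ω_s=1
Stage 2: 25(1−ω_c) = −81(0−ω_c)  ⇒  106ω_c = 25  ⇒  ω_c = 25/106
  ⇒ ω_c²/ω_s² = 25/106
Coupling ω_s² = ω_r¹ ⇒ overall = 102/79 × 25/106 = 1275/4187

1275/4187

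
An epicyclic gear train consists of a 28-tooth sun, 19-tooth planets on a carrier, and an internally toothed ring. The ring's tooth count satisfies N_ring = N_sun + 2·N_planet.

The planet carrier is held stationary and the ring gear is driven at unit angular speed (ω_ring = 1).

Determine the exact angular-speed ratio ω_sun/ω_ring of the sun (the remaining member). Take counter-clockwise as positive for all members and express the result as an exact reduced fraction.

-33/14

N_ring = 28 + 2·19 = 66
28(ω_s−ω_c) = −66(ω_r−ω_c),  ω_c=0, ω_r=1
ω_s = 0 − (66/28)(1−0) = -33/14
ω_s/ω_r = -33/14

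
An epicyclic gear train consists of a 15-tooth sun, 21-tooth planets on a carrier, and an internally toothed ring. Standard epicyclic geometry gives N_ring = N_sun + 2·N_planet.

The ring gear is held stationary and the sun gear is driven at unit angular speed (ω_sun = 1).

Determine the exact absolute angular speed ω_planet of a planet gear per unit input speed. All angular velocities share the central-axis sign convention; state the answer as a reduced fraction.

-5/14

N_ring = 15 + 2·21 = 57
15(ω_s−ω_c) = −57(ω_r−ω_c),  ω_r=0, ω_s=1
15(1−ω_c) = −57(0−ω_c)  ⇒  72ω_c = 15  ⇒  ω_c = 5/24
sun–planet: 15·(1−5/24) = −21·(ω_p−ω_c)  ⇒  ω_p−ω_c = −(15/21)·(19/24) = -95/168
ω_p = 5/24 − 95/168 = -5/14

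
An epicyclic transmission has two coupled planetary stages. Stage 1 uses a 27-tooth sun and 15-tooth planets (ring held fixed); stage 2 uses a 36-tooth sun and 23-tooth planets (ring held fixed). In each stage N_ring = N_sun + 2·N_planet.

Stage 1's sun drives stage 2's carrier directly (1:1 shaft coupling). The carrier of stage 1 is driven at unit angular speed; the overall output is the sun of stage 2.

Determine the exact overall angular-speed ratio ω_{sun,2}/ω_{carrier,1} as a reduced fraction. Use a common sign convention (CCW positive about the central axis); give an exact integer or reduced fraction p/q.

826/81

Stage 1: N_ring = 27 + 2·15 = 57
Stage 1: 27(ω_s−ω_c) = −57(ω_r−ω_c),  ω_r=0, ω_c=1
Stage 1: ω_s = 1 − (57/27)(0−1) = 28/9
  ⇒ ω_s¹/ω_c¹ = 28/9
Stage 2: N_ring = 36 + 2·23 = 82
Stage 2: 36(ω_s−ω_c) = −82(ω_r−ω_c),  ω_r=0, ω_c=1
Stage 2: ω_s = 1 − (82/36)(0−1) = 59/18
  ⇒ ω_s²/ω_c² = 59/18
Coupling ω_c² = ω_s¹ ⇒ overall = 28/9 × 59/18 = 826/81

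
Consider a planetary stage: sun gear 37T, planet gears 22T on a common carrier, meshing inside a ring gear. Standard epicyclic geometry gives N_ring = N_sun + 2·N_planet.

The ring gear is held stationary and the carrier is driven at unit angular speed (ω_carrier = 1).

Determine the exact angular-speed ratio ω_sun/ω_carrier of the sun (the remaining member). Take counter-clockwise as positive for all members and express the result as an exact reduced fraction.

118/37

N_ring = 37 + 2·22 = 81
37(ω_s−ω_c) = −81(ω_r−ω_c),  ω_r=0, ω_c=1
ω_s = 1 − (81/37)(0−1) = 118/37
ω_s/ω_c = 118/37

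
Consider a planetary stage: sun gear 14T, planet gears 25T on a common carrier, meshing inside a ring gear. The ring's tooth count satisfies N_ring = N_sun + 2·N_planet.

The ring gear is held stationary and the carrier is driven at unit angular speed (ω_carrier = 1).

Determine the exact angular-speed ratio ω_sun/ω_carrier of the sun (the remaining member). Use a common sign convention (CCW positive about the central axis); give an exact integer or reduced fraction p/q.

39/7

N_ring = 14 + 2·25 = 64
14(ω_s−ω_c) = −64(ω_r−ω_c),  ω_r=0, ω_c=1
ω_s = 1 − (64/14)(0−1) = 39/7
ω_s/ω_c = 39/7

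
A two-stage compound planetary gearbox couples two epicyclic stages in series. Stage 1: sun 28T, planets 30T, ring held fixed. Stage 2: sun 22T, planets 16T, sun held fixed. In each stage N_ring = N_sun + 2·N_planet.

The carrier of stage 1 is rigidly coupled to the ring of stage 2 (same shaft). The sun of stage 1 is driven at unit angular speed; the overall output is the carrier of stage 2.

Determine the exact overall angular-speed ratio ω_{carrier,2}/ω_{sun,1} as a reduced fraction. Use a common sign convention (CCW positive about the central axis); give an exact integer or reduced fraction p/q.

Stage 1: N_ring = 28 + 2·30 = 88
Stage 1: 28(ω_s−ω_c) = −88(ω_r−ω_c),  ω_r=0, ω_s=1
Stage 1: 28(1−ω_c) = −88(0−ω_c)  ⇒  116ω_c = 28  ⇒  ω_c = 7/29
  ⇒ ω_c¹/ω_s¹ = 7/29
Stage 2: N_ring = 22 + 2·16 = 54
Stage 2: 22(ω_s−ω_c) = −54(ω_r−ω_c),  ω_s=0, ω_r=1
Stage 2: 22(0−ω_c) = −54(1−ω_c)  ⇒  76ω_c = 54  ⇒  ω_c = 27/38
  ⇒ ω_c²/ω_r² = 27/38
Coupling ω_r² = ω_c¹ ⇒ overall = 7/29 × 27/38 = 189/1102

189/1102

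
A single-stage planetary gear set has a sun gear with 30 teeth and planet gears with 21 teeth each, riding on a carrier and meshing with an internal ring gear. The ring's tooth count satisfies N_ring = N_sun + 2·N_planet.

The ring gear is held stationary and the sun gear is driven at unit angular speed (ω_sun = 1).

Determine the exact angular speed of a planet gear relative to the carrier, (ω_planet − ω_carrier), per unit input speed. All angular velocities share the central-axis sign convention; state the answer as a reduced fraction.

-120/119

N_ring = 30 + 2·21 = 72
30(ω_s−ω_c) = −72(ω_r−ω_c),  ω_r=0, ω_s=1
30(1−ω_c) = −72(0−ω_c)  ⇒  102ω_c = 30  ⇒  ω_c = 5/17
sun–planet: 30·(1−5/17) = −21·(ω_p−ω_c)  ⇒  ω_p−ω_c = −(30/21)·(12/17) = -120/119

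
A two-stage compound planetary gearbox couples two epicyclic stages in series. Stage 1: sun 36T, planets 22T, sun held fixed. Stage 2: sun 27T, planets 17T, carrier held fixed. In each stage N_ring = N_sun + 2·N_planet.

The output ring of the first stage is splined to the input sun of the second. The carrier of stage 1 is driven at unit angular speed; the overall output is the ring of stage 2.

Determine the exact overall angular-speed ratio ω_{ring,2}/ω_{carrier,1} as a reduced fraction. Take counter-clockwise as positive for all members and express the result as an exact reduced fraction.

Stage 1: N_ring = 36 + 2·22 = 80
Stage 1: 36(ω_s−ω_c) = −80(ω_r−ω_c),  ω_s=0, ω_c=1
Stage 1: ω_r = 1 − (36/80)(0−1) = 29/20
  ⇒ ω_r¹/ω_c¹ = 29/20
Stage 2: N_ring = 27 + 2·17 = 61
Stage 2: 27(ω_s−ω_c) = −61(ω_r−ω_c),  ω_c=0, ω_s=1
Stage 2: ω_r = 0 − (27/61)(1−0) = -27/61
  ⇒ ω_r²/ω_s² = -27/61
Coupling ω_s² = ω_r¹ ⇒ overall = 29/20 × -27/61 = -783/1220

-783/1220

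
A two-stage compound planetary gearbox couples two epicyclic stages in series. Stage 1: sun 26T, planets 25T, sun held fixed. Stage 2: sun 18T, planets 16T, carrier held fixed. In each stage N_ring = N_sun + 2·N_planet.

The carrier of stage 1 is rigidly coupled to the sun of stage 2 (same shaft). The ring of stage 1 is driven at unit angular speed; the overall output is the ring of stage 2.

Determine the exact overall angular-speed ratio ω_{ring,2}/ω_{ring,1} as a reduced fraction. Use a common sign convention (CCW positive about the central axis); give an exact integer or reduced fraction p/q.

Stage 1: N_ring = 26 + 2·25 = 76
Stage 1: 26(ω_s−ω_c) = −76(ω_r−ω_c),  ω_s=0, ω_r=1
Stage 1: 26(0−ω_c) = −76(1−ω_c)  ⇒  102ω_c = 76  ⇒  ω_c = 38/51
  ⇒ ω_c¹/ω_r¹ = 38/51
Stage 2: N_ring = 18 + 2·16 = 50
Stage 2: 18(ω_s−ω_c) = −50(ω_r−ω_c),  ω_c=0, ω_s=1
Stage 2: ω_r = 0 − (18/50)(1−0) = -9/25
  ⇒ ω_r²/ω_s² = -9/25
Coupling ω_s² = ω_c¹ ⇒ overall = 38/51 × -9/25 = -114/425

-114/425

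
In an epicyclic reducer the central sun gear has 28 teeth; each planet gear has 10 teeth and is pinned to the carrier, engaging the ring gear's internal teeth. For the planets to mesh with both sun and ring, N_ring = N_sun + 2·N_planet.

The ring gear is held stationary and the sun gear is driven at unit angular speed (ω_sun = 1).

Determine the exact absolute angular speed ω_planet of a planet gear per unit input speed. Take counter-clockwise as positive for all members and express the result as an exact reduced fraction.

N_ring = 28 + 2·10 = 48
28(ω_s−ω_c) = −48(ω_r−ω_c),  ω_r=0, ω_s=1
28(1−ω_c) = −48(0−ω_c)  ⇒  76ω_c = 28  ⇒  ω_c = 7/19
sun–planet: 28·(1−7/19) = −10·(ω_p−ω_c)  ⇒  ω_p−ω_c = −(28/10)·(12/19) = -168/95
ω_p = 7/19 − 168/95 = -7/5

-7/5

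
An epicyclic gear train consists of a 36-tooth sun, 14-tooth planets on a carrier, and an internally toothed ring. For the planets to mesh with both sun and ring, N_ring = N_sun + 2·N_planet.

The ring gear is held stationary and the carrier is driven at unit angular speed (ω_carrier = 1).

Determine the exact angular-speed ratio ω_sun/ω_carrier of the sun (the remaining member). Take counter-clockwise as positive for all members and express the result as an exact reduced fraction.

N_ring = 36 + 2·14 = 64
36(ω_s−ω_c) = −64(ω_r−ω_c),  ω_r=0, ω_c=1
ω_s = 1 − (64/36)(0−1) = 25/9
ω_s/ω_c = 25/9

25/9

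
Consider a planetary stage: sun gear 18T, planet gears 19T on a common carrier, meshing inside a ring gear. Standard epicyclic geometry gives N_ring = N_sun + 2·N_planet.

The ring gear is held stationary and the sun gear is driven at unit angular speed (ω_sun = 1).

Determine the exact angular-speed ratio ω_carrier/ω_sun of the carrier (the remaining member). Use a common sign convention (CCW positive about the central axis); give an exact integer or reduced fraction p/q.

9/37

N_ring = 18 + 2·19 = 56
18(ω_s−ω_c) = −56(ω_r−ω_c),  ω_r=0, ω_s=1
18(1−ω_c) = −56(0−ω_c)  ⇒  74ω_c = 18  ⇒  ω_c = 9/37
ω_c/ω_s = 9/37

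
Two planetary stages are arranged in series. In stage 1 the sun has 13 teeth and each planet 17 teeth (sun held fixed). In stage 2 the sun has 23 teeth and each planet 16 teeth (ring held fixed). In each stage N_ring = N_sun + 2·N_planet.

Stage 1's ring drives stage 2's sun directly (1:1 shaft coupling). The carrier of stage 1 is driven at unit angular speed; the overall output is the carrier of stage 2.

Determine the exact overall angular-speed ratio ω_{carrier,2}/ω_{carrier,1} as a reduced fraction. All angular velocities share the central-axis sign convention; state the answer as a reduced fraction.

Stage 1: N_ring = 13 + 2·17 = 47
Stage 1: 13(ω_s−ω_c) = −47(ω_r−ω_c),  ω_s=0, ω_c=1
Stage 1: ω_r = 1 − (13/47)(0−1) = 60/47
  ⇒ ω_r¹/ω_c¹ = 60/47
Stage 2: N_ring = 23 + 2·16 = 55
Stage 2: 23(ω_s−ω_c) = −55(ω_r−ω_c),  ω_r=0, ω_s=1
Stage 2: 23(1−ω_c) = −55(0−ω_c)  ⇒  78ω_c = 23  ⇒  ω_c = 23/78
  ⇒ ω_c²/ω_s² = 23/78
Coupling ω_s² = ω_r¹ ⇒ overall = 60/47 × 23/78 = 230/611

230/611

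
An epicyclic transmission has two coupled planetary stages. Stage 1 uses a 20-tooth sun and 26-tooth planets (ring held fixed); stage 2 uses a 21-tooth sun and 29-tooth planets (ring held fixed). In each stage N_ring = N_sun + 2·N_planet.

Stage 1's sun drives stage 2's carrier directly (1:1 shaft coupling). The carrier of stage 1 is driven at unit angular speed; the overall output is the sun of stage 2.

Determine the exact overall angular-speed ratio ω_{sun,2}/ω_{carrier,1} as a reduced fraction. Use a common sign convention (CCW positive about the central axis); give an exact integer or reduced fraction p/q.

460/21

Stage 1: N_ring = 20 + 2·26 = 72
Stage 1: 20(ω_s−ω_c) = −72(ω_r−ω_c),  ω_r=0, ω_c=1
Stage 1: ω_s = 1 − (72/20)(0−1) = 23/5
  ⇒ ω_s¹/ω_c¹ = 23/5
Stage 2: N_ring = 21 + 2·29 = 79
Stage 2: 21(ω_s−ω_c) = −79(ω_r−ω_c),  ω_r=0, ω_c=1
Stage 2: ω_s = 1 − (79/21)(0−1) = 100/21
  ⇒ ω_s²/ω_c² = 100/21
Coupling ω_c² = ω_s¹ ⇒ overall = 23/5 × 100/21 = 460/21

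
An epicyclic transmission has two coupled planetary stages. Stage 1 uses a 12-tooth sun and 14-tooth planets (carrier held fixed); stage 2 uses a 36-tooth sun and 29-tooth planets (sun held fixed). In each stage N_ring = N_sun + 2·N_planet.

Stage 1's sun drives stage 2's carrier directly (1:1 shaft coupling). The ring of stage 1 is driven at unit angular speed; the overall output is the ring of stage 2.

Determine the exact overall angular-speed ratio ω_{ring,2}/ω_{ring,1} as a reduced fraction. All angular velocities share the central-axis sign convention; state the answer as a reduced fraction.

Stage 1: N_ring = 12 + 2·14 = 40
Stage 1: 12(ω_s−ω_c) = −40(ω_r−ω_c),  ω_c=0, ω_r=1
Stage 1: ω_s = 0 − (40/12)(1−0) = -10/3
  ⇒ ω_s¹/ω_r¹ = -10/3
Stage 2: N_ring = 36 + 2·29 = 94
Stage 2: 36(ω_s−ω_c) = −94(ω_r−ω_c),  ω_s=0, ω_c=1
Stage 2: ω_r = 1 − (36/94)(0−1) = 65/47
  ⇒ ω_r²/ω_c² = 65/47
Coupling ω_c² = ω_s¹ ⇒ overall = -10/3 × 65/47 = -650/141

-650/141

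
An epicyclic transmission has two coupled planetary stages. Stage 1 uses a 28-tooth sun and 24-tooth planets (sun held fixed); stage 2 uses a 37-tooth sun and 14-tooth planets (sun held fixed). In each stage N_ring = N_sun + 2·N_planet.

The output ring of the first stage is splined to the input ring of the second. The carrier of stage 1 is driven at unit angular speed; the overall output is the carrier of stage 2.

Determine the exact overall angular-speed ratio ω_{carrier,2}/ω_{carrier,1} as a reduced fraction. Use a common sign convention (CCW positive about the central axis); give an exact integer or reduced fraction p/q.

845/969

Stage 1: N_ring = 28 + 2·24 = 76
Stage 1: 28(ω_s−ω_c) = −76(ω_r−ω_c),  ω_s=0, ω_c=1
Stage 1: ω_r = 1 − (28/76)(0−1) = 26/19
  ⇒ ω_r¹/ω_c¹ = 26/19
Stage 2: N_ring = 37 + 2·14 = 65
Stage 2: 37(ω_s−ω_c) = −65(ω_r−ω_c),  ω_s=0, ω_r=1
Stage 2: 37(0−ω_c) = −65(1−ω_c)  ⇒  102ω_c = 65  ⇒  ω_c = 65/102
  ⇒ ω_c²/ω_r² = 65/102
Coupling ω_r² = ω_r¹ ⇒ overall = 26/19 × 65/102 = 845/969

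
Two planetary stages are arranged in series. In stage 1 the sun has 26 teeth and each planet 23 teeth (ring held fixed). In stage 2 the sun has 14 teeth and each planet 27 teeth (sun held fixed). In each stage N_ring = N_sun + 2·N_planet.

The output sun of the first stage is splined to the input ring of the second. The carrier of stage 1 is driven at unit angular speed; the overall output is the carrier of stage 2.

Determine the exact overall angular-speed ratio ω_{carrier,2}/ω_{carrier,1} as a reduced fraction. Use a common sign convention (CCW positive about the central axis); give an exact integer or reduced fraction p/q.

Stage 1: N_ring = 26 + 2·23 = 72
Stage 1: 26(ω_s−ω_c) = −72(ω_r−ω_c),  ω_r=0, ω_c=1
Stage 1: ω_s = 1 − (72/26)(0−1) = 49/13
  ⇒ ω_s¹/ω_c¹ = 49/13
Stage 2: N_ring = 14 + 2·27 = 68
Stage 2: 14(ω_s−ω_c) = −68(ω_r−ω_c),  ω_s=0, ω_r=1
Stage 2: 14(0−ω_c) = −68(1−ω_c)  ⇒  82ω_c = 68  ⇒  ω_c = 34/41
  ⇒ ω_c²/ω_r² = 34/41
Coupling ω_r² = ω_s¹ ⇒ overall = 49/13 × 34/41 = 1666/533

1666/533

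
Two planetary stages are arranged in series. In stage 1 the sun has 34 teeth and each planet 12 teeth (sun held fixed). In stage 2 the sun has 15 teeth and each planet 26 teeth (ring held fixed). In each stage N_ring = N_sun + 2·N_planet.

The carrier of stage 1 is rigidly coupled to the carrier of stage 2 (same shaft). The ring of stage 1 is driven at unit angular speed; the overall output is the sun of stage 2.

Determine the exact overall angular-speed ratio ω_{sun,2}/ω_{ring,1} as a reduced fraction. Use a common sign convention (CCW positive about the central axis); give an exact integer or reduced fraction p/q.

1189/345

Stage 1: N_ring = 34 + 2·12 = 58
Stage 1: 34(ω_s−ω_c) = −58(ω_r−ω_c),  ω_s=0, ω_r=1
Stage 1: 34(0−ω_c) = −58(1−ω_c)  ⇒  92ω_c = 58  ⇒  ω_c = 29/46
  ⇒ ω_c¹/ω_r¹ = 29/46
Stage 2: N_ring = 15 + 2·26 = 67
Stage 2: 15(ω_s−ω_c) = −67(ω_r−ω_c),  ω_r=0, ω_c=1
Stage 2: ω_s = 1 − (67/15)(0−1) = 82/15
  ⇒ ω_s²/ω_c² = 82/15
Coupling ω_c² = ω_c¹ ⇒ overall = 29/46 × 82/15 = 1189/345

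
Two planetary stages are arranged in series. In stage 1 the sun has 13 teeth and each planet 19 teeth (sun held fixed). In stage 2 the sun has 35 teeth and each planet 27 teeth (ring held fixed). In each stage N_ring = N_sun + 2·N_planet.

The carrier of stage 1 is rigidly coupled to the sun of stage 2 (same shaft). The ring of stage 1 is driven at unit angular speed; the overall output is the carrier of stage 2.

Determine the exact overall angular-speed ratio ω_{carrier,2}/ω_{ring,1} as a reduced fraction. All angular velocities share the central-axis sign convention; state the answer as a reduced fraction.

Stage 1: N_ring = 13 + 2·19 = 51
Stage 1: 13(ω_s−ω_c) = −51(ω_r−ω_c),  ω_s=0, ω_r=1
Stage 1: 13(0−ω_c) = −51(1−ω_c)  ⇒  64ω_c = 51  ⇒  ω_c = 51/64
  ⇒ ω_c¹/ω_r¹ = 51/64
Stage 2: N_ring = 35 + 2·27 = 89
Stage 2: 35(ω_s−ω_c) = −89(ω_r−ω_c),  ω_r=0, ω_s=1
Stage 2: 35(1−ω_c) = −89(0−ω_c)  ⇒  124ω_c = 35  ⇒  ω_c = 35/124
  ⇒ ω_c²/ω_s² = 35/124
Coupling ω_s² = ω_c¹ ⇒ overall = 51/64 × 35/124 = 1785/7936

1785/7936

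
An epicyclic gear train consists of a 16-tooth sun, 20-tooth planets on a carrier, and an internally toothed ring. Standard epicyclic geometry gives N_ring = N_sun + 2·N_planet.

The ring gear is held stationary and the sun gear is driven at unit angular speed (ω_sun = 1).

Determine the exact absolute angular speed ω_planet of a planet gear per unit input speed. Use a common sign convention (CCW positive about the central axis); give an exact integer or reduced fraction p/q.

-2/5

N_ring = 16 + 2·20 = 56
16(ω_s−ω_c) = −56(ω_r−ω_c),  ω_r=0, ω_s=1
16(1−ω_c) = −56(0−ω_c)  ⇒  72ω_c = 16  ⇒  ω_c = 2/9
sun–planet: 16·(1−2/9) = −20·(ω_p−ω_c)  ⇒  ω_p−ω_c = −(16/20)·(7/9) = -28/45
ω_p = 2/9 − 28/45 = -2/5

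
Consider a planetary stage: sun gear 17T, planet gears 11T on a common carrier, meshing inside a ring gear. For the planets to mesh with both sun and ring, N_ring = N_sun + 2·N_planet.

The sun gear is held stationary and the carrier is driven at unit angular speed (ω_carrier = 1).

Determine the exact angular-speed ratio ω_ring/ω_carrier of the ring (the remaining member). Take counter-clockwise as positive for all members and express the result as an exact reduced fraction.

N_ring = 17 + 2·11 = 39
17(ω_s−ω_c) = −39(ω_r−ω_c),  ω_s=0, ω_c=1
ω_r = 1 − (17/39)(0−1) = 56/39
ω_r/ω_c = 56/39

56/39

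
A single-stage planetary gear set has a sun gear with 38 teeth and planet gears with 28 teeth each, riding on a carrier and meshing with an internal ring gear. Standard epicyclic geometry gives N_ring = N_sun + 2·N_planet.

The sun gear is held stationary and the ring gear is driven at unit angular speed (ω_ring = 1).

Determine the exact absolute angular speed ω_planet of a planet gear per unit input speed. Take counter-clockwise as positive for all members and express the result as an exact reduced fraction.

N_ring = 38 + 2·28 = 94
38(ω_s−ω_c) = −94(ω_r−ω_c),  ω_s=0, ω_r=1
38(0−ω_c) = −94(1−ω_c)  ⇒  132ω_c = 94  ⇒  ω_c = 47/66
sun–planet: 38·(0−47/66) = −28·(ω_p−ω_c)  ⇒  ω_p−ω_c = −(38/28)·(-47/66) = 893/924
ω_p = 47/66 + 893/924 = 47/28

47/28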